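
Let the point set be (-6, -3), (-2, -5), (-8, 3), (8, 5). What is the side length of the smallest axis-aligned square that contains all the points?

16

The bounding box has width 16 and height 10.
An axis-aligned square enclosing the set must have side ≥ max(width, height).
So the minimum side is max(16, 10) = 16.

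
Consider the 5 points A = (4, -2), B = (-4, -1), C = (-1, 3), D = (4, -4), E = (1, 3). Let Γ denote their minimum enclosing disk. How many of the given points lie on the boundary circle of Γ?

By Welzl's lemma the MEC is supported by two points (diametrically opposite) or three points (on a circumcircle).
The minimum enclosing circle is determined by three boundary points: B, C, D.
Their circumcentre is (39/82, -101/82) with r² = 67525/3362.
The farthest remaining point E is at distance² 61129/3362 ≤ 67525/3362.
The points at distance exactly r from the centre are B, C, D — 3 points.

3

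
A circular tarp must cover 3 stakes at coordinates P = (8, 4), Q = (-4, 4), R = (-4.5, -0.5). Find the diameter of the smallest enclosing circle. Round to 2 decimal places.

13.29

Side lengths²: PQ² = 144, PR² = 176.5, QR² = 20.5.
Since PR² = 176.5 ≥ 144 + 20.5 = 164.5, the angle opposite PR is not acute, so the smallest enclosing circle has PR as diameter.
Centre = midpoint of PR = (1.75, 1.75), r² = 176.5/4 = 44.125.
Diameter = 2r = 2√(44.125) ≈ 13.29.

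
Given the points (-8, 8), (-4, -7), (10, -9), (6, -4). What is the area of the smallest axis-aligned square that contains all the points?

The bounding box has width 18 and height 17.
An axis-aligned square enclosing the set must have side ≥ max(width, height).
So the minimum side is max(18, 17) = 18.
Area = 18² = 324.

324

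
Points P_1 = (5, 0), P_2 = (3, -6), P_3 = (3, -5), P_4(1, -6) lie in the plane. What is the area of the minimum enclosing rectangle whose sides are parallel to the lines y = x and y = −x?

In coordinates u = x + y, v = x − y the rectangle is axis-aligned; the map (x,y)→(u,v) scales areas by 2.
u-values: 5, -3, -2, -5; range = 5 − (-5) = 10.
v-values: 5, 9, 8, 7; range = 9 − 5 = 4.
Area = (10 × 4) / 2 = 20.

20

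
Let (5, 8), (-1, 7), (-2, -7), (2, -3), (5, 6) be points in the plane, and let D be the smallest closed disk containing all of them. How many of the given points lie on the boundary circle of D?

The minimum enclosing circle of a finite set is fixed by two of the points (as a diameter) or three (as a circumcircle).
The farthest pair is (5, 8)–(-2, -7) with squared distance 274. The circle on this segment as diameter has centre (1.5, 0.5) and r² = 274/4 = 68.5.
Check (-1, 7): distance² to centre = 48.5 ≤ 68.5, so it lies inside.
All remaining points lie in this disk, and no smaller disk contains both endpoints, so this is the minimum enclosing circle.
The points at distance exactly r from the centre are (5, 8), (-2, -7) — 2 points.

2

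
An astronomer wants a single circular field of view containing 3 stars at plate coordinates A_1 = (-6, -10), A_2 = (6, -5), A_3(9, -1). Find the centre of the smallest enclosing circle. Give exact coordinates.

(1.5, -5.5)

Side lengths²: A_1A_2² = 169, A_1A_3² = 306, A_2A_3² = 25.
Since A_1A_3² = 306 ≥ 169 + 25 = 194, the angle opposite A_1A_3 is not acute, so the smallest enclosing circle has A_1A_3 as diameter.
Centre = midpoint of A_1A_3 = (1.5, -5.5), r² = 306/4 = 76.5.
Centre = (1.5, -5.5).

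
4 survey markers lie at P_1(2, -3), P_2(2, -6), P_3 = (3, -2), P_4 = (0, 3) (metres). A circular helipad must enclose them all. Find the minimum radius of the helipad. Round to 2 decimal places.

4.61

A smallest enclosing disk is always determined by at most three of the input points on its boundary.
The farthest pair is P_2–P_4 with squared distance 85. The circle on this segment as diameter has centre (1, -1.5) and r² = 85/4 = 21.25.
Check P_1: distance² to centre = 3.25 ≤ 21.25, so it lies inside.
All remaining points lie in this disk, and no smaller disk contains both endpoints, so this is the minimum enclosing circle.
r = √(21.25) ≈ 4.61.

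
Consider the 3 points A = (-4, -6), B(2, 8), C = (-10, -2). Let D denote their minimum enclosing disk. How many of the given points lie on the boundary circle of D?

3

Side lengths²: AB² = 232, AC² = 52, BC² = 244.
Since BC² = 244 < 232 + 52 = 284, the triangle is acute, so the smallest enclosing circle is the circumcircle.
Circumcentre = (-83/27, 17/9), r² = 45994/729.
The points at distance exactly r from the centre are A, B, C — 3 points.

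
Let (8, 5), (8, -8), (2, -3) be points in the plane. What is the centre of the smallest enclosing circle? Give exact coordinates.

(8, -1.5)

Call the three points A, B, C in the order given.
Side lengths²: AB² = 169, AC² = 100, BC² = 61.
Since AB² = 169 ≥ 100 + 61 = 161, the angle opposite AB is not acute, so the smallest enclosing circle has AB as diameter.
Centre = midpoint of AB = (8, -1.5), r² = 169/4 = 42.25.
Centre = (8, -1.5).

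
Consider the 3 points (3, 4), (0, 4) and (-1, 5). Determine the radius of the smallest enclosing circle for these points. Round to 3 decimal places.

Call the three points A, B, C in the order given.
Side lengths²: AB² = 9, AC² = 17, BC² = 2.
Since AC² = 17 ≥ 9 + 2 = 11, the angle opposite AC is not acute, so the smallest enclosing circle has AC as diameter.
Centre = midpoint of AC = (1, 4.5), r² = 17/4 = 4.25.
r = √(4.25) ≈ 2.062.

2.062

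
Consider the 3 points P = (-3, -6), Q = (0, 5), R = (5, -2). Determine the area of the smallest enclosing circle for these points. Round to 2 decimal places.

Side lengths²: PQ² = 130, PR² = 80, QR² = 74.
Since PQ² = 130 < 80 + 74 = 154, the triangle is acute, so the smallest enclosing circle is the circumcircle.
Circumcentre = (-12/19, -14/19), r² = 12025/361.
Area = π·r² = π·12025/361 ≈ 104.65.

104.65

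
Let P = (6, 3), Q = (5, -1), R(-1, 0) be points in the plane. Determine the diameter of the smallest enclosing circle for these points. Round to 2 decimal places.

Side lengths²: PQ² = 17, PR² = 58, QR² = 37.
Since PR² = 58 ≥ 37 + 17 = 54, the angle opposite PR is not acute, so the smallest enclosing circle has PR as diameter.
Centre = midpoint of PR = (2.5, 1.5), r² = 58/4 = 14.5.
Diameter = 2r = 2√(14.5) ≈ 7.62.

7.62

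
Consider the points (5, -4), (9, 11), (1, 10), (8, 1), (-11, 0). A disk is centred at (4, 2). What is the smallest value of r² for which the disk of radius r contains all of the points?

The required radius is the distance from (4, 2) to the farthest point.
Squared distances: 37, 106, 73, 17, 229.
Maximum is 229, attained at (-11, 0).

229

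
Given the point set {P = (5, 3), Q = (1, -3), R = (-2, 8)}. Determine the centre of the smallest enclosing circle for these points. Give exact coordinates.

Side lengths²: PQ² = 52, PR² = 74, QR² = 130.
Since QR² = 130 ≥ 74 + 52 = 126, the angle opposite QR is not acute, so the smallest enclosing circle has QR as diameter.
Centre = midpoint of QR = (-0.5, 2.5), r² = 130/4 = 32.5.
Centre = (-0.5, 2.5).

(-0.5, 2.5)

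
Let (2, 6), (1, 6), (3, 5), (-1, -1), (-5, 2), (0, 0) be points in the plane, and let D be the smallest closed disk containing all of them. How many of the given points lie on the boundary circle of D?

The minimum enclosing circle of a finite set is fixed by two of the points (as a diameter) or three (as a circumcircle).
The minimum enclosing circle is determined by three boundary points: (3, 5), (-1, -1), (-5, 2).
Their circumcentre is (-11/12, 59/18) with r² = 23725/1296.
The farthest remaining point (2, 6) is at distance² 20629/1296 ≤ 23725/1296.
The points at distance exactly r from the centre are (3, 5), (-1, -1), (-5, 2) — 3 points.

3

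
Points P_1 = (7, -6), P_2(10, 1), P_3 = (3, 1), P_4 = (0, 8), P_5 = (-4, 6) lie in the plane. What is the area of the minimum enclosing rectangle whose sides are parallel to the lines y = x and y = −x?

115

In coordinates u = x + y, v = x − y the rectangle is axis-aligned; the map (x,y)→(u,v) scales areas by 2.
u-values: 1, 11, 4, 8, 2; range = 11 − 1 = 10.
v-values: 13, 9, 2, -8, -10; range = 13 − (-10) = 23.
Area = (10 × 23) / 2 = 115.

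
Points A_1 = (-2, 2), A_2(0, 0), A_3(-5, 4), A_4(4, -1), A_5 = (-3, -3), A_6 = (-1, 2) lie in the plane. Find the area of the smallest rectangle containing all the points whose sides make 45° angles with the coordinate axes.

In coordinates u = x + y, v = x − y the rectangle is axis-aligned; the map (x,y)→(u,v) scales areas by 2.
u-values: 0, 0, -1, 3, -6, 1; range = 3 − (-6) = 9.
v-values: -4, 0, -9, 5, 0, -3; range = 5 − (-9) = 14.
Area = (9 × 14) / 2 = 63.

63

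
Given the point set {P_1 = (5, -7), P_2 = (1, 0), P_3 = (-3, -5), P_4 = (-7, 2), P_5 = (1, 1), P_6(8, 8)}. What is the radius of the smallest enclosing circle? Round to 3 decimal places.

8.954

The minimum enclosing circle of a finite set is fixed by two of the points (as a diameter) or three (as a circumcircle).
The minimum enclosing circle is determined by three boundary points: P_1, P_4, P_6.
Their circumcentre is (89/46, 65/46) with r² = 84825/1058.
The farthest remaining point P_3 is at distance² 69277/1058 ≤ 84825/1058.
r = √(84825/1058) ≈ 8.954.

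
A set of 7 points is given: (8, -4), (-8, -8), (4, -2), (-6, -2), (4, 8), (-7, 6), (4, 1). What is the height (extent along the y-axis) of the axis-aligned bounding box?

max y = 8, min y = -8, so height = 16.

16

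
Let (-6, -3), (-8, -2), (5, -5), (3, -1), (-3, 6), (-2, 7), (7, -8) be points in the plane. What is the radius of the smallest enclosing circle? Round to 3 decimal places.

By Welzl's lemma the MEC is supported by two points (diametrically opposite) or three points (on a circumcircle).
The minimum enclosing circle is determined by three boundary points: (-8, -2), (-2, 7), (7, -8).
Their circumcentre is (35/38, -55/38) with r² = 57681/722.
The farthest remaining point (-3, 6) is at distance² 51145/722 ≤ 57681/722.
r = √(57681/722) ≈ 8.938.

8.938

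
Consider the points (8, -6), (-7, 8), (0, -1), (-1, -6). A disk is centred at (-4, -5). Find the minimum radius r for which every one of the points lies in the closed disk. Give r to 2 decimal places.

The required radius is the distance from (-4, -5) to the farthest point.
Squared distances: 145, 178, 32, 10.
Maximum is 178, attained at (-7, 8).
r = √178 ≈ 13.34.

13.34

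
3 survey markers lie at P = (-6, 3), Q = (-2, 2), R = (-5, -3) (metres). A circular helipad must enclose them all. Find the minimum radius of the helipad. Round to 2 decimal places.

Side lengths²: PQ² = 17, PR² = 37, QR² = 34.
Since PR² = 37 < 34 + 17 = 51, the triangle is acute, so the smallest enclosing circle is the circumcircle.
Circumcentre = (-211/46, 7/46), r² = 10693/1058.
r = √(10693/1058) ≈ 3.18.

3.18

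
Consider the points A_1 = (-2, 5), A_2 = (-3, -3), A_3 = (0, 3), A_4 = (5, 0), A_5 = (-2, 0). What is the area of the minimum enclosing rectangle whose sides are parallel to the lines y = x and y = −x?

In coordinates u = x + y, v = x − y the rectangle is axis-aligned; the map (x,y)→(u,v) scales areas by 2.
u-values: 3, -6, 3, 5, -2; range = 5 − (-6) = 11.
v-values: -7, 0, -3, 5, -2; range = 5 − (-7) = 12.
Area = (11 × 12) / 2 = 66.

66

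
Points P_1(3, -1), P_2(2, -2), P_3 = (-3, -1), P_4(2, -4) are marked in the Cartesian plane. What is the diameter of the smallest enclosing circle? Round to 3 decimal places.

The minimum enclosing circle of a finite set is fixed by two of the points (as a diameter) or three (as a circumcircle).
The minimum enclosing circle is determined by three boundary points: P_1, P_3, P_4.
Their circumcentre is (0, -5/3) with r² = 85/9.
The farthest remaining point P_2 is at distance² 37/9 ≤ 85/9.
Diameter = 2r = 2√(85/9) ≈ 6.146.

6.146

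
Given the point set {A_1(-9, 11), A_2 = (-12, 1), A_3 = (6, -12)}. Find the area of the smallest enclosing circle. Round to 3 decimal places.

Side lengths²: A_1A_2² = 109, A_1A_3² = 754, A_2A_3² = 493.
Since A_1A_3² = 754 ≥ 493 + 109 = 602, the angle opposite A_1A_3 is not acute, so the smallest enclosing circle has A_1A_3 as diameter.
Centre = midpoint of A_1A_3 = (-1.5, -0.5), r² = 754/4 = 188.5.
Area = π·r² = π·188.5 ≈ 592.190.

592.190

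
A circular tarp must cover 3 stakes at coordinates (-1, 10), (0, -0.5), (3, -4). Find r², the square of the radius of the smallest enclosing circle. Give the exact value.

Call the three points A, B, C in the order given.
Side lengths²: AB² = 111.25, AC² = 212, BC² = 21.25.
Since AC² = 212 ≥ 111.25 + 21.25 = 132.5, the angle opposite AC is not acute, so the smallest enclosing circle has AC as diameter.
Centre = midpoint of AC = (1, 3), r² = 212/4 = 53.

53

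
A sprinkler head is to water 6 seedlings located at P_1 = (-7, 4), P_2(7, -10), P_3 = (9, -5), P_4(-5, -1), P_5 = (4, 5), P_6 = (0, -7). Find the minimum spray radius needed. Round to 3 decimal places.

9.899

By Welzl's lemma the MEC is supported by two points (diametrically opposite) or three points (on a circumcircle).
The farthest pair is P_1–P_2 with squared distance 392. The circle on this segment as diameter has centre (0, -3) and r² = 392/4 = 98.
Check P_3: distance² to centre = 85 ≤ 98, so it lies inside.
All remaining points lie in this disk, and no smaller disk contains both endpoints, so this is the minimum enclosing circle.
r = √98 ≈ 9.899.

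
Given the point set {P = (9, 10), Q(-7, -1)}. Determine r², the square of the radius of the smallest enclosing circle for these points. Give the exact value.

94.25

The smallest circle enclosing two points has them as diameter endpoints.
Centre = midpoint = (1, 4.5); r² = |PQ|²/4 = 377/4 = 94.25.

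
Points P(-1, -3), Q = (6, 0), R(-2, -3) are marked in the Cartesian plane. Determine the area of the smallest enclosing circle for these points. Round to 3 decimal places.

Side lengths²: PQ² = 58, PR² = 1, QR² = 73.
Since QR² = 73 ≥ 58 + 1 = 59, the angle opposite QR is not acute, so the smallest enclosing circle has QR as diameter.
Centre = midpoint of QR = (2, -1.5), r² = 73/4 = 18.25.
Area = π·r² = π·18.25 ≈ 57.334.

57.334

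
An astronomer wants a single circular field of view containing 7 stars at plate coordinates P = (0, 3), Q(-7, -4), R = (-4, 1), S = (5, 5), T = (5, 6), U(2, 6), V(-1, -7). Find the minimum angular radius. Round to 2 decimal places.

7.81

The minimum enclosing circle is determined by three boundary points: Q, T, V.
Their circumcentre is (-0.84375, 0.8125) with r² = 61.0595703125.
The farthest remaining point S is at distance² 51.6845703125 ≤ 61.0595703125.
r = √(61.0595703125) ≈ 7.81.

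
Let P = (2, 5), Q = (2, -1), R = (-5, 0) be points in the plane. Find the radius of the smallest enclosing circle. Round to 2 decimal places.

4.34

Side lengths²: PQ² = 36, PR² = 74, QR² = 50.
Since PR² = 74 < 50 + 36 = 86, the triangle is acute, so the smallest enclosing circle is the circumcircle.
Circumcentre = (-8/7, 2), r² = 925/49.
r = √(925/49) ≈ 4.34.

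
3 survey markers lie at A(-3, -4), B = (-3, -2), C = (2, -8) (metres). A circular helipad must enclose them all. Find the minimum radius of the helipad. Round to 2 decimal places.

Side lengths²: AB² = 4, AC² = 41, BC² = 61.
Since BC² = 61 ≥ 41 + 4 = 45, the angle opposite BC is not acute, so the smallest enclosing circle has BC as diameter.
Centre = midpoint of BC = (-0.5, -5), r² = 61/4 = 15.25.
r = √(15.25) ≈ 3.91.

3.91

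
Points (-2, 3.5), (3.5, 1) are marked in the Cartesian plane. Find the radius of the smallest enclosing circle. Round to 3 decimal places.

3.021

The smallest circle enclosing two points has them as diameter endpoints.
Centre = midpoint = (0.75, 2.25); r² = |(-2, 3.5)−(3.5, 1)|²/4 = 36.5/4 = 9.125.
r = √(9.125) ≈ 3.021.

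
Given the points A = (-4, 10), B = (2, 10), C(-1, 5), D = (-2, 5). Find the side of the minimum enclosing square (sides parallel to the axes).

6

The bounding box has width 6 and height 5.
An axis-aligned square enclosing the set must have side ≥ max(width, height).
So the minimum side is max(6, 5) = 6.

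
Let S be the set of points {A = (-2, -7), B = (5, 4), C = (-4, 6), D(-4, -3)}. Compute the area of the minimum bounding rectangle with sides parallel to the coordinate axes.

x ranges over [-4, 5], width 9.
y ranges over [-7, 6], height 13.
Area = 9 × 13 = 117.

117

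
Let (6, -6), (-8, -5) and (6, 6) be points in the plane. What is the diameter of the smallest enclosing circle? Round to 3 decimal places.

17.850

Call the three points A, B, C in the order given.
Side lengths²: AB² = 197, AC² = 144, BC² = 317.
Since BC² = 317 < 197 + 144 = 341, the triangle is acute, so the smallest enclosing circle is the circumcircle.
Circumcentre = (-17/28, 0), r² = 62449/784.
Diameter = 2r = 2√(62449/784) ≈ 17.850.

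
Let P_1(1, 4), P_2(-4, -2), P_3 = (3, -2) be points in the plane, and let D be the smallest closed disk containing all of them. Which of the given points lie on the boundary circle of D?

Side lengths²: P_1P_2² = 61, P_1P_3² = 40, P_2P_3² = 49.
Since P_1P_2² = 61 < 49 + 40 = 89, the triangle is acute, so the smallest enclosing circle is the circumcircle.
Circumcentre = (-0.5, 1/6), r² = 305/18.
The points at distance exactly r from the centre are P_1, P_2, P_3 — 3 points.

P_1, P_2, P_3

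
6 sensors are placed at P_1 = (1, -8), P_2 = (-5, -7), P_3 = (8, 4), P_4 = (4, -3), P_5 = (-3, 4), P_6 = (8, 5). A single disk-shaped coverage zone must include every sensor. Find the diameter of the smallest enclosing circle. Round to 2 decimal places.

The farthest pair is P_2–P_6 with squared distance 313. The circle on this segment as diameter has centre (1.5, -1) and r² = 313/4 = 78.25.
Check P_1: distance² to centre = 49.25 ≤ 78.25, so it lies inside.
All remaining points lie in this disk, and no smaller disk contains both endpoints, so this is the minimum enclosing circle.
Diameter = 2r = 2√(78.25) ≈ 17.69.

17.69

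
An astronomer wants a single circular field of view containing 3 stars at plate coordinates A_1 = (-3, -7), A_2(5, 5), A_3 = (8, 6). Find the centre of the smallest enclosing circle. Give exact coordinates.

(2.5, -0.5)

Side lengths²: A_1A_2² = 208, A_1A_3² = 290, A_2A_3² = 10.
Since A_1A_3² = 290 ≥ 208 + 10 = 218, the angle opposite A_1A_3 is not acute, so the smallest enclosing circle has A_1A_3 as diameter.
Centre = midpoint of A_1A_3 = (2.5, -0.5), r² = 290/4 = 72.5.
Centre = (2.5, -0.5).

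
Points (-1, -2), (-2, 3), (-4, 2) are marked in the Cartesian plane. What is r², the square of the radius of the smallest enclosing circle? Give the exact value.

1625/242

Call the three points A, B, C in the order given.
Side lengths²: AB² = 26, AC² = 25, BC² = 5.
Since AB² = 26 < 25 + 5 = 30, the triangle is acute, so the smallest enclosing circle is the circumcircle.
Circumcentre = (-43/22, 9/22), r² = 1625/242.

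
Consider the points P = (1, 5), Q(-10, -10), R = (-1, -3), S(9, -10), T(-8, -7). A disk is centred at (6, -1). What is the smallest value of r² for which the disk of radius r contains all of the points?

The required radius is the distance from (6, -1) to the farthest point.
Squared distances: 61, 337, 53, 90, 232.
Maximum is 337, attained at Q.

337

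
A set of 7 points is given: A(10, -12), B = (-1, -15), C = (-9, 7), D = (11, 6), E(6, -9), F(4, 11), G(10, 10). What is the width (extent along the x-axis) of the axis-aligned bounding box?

20

max x = 11, min x = -9, so width = 20.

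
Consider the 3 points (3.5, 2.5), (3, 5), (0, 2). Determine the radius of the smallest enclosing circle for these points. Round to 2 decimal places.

2.12

Call the three points A, B, C in the order given.
Side lengths²: AB² = 6.5, AC² = 12.5, BC² = 18.
Since BC² = 18 < 12.5 + 6.5 = 19, the triangle is acute, so the smallest enclosing circle is the circumcircle.
Circumcentre = (19/12, 41/12), r² = 325/72.
r = √(325/72) ≈ 2.12.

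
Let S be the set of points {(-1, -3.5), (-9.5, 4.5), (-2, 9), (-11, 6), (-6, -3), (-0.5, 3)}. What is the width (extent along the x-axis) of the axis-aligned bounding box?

max x = -0.5, min x = -11, so width = 10.5.

10.5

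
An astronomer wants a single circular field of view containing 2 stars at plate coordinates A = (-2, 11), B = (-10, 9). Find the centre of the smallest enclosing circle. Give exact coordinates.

The smallest circle enclosing two points has them as diameter endpoints.
Centre = midpoint = (-6, 10); r² = |AB|²/4 = 68/4 = 17.
Centre = (-6, 10).

(-6, 10)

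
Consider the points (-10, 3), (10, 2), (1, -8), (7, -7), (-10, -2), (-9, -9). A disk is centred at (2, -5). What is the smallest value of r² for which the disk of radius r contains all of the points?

The required radius is the distance from (2, -5) to the farthest point.
Squared distances: 208, 113, 10, 29, 153, 137.
Maximum is 208, attained at (-10, 3).

208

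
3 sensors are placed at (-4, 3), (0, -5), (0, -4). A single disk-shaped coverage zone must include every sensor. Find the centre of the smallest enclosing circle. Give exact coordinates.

Call the three points A, B, C in the order given.
Side lengths²: AB² = 80, AC² = 65, BC² = 1.
Since AB² = 80 ≥ 65 + 1 = 66, the angle opposite AB is not acute, so the smallest enclosing circle has AB as diameter.
Centre = midpoint of AB = (-2, -1), r² = 80/4 = 20.
Centre = (-2, -1).

(-2, -1)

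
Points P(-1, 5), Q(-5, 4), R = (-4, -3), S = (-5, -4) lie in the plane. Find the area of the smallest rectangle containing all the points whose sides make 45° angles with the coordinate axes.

In coordinates u = x + y, v = x − y the rectangle is axis-aligned; the map (x,y)→(u,v) scales areas by 2.
u-values: 4, -1, -7, -9; range = 4 − (-9) = 13.
v-values: -6, -9, -1, -1; range = -1 − (-9) = 8.
Area = (13 × 8) / 2 = 52.

52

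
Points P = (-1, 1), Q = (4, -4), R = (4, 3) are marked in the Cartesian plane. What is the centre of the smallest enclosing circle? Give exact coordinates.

(2.5, -0.5)

Side lengths²: PQ² = 50, PR² = 29, QR² = 49.
Since PQ² = 50 < 49 + 29 = 78, the triangle is acute, so the smallest enclosing circle is the circumcircle.
Circumcentre = (2.5, -0.5), r² = 14.5.
Centre = (2.5, -0.5).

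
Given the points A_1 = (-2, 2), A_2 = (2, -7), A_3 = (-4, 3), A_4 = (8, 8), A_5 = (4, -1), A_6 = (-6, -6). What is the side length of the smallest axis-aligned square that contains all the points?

The bounding box has width 14 and height 15.
An axis-aligned square enclosing the set must have side ≥ max(width, height).
So the minimum side is max(14, 15) = 15.

15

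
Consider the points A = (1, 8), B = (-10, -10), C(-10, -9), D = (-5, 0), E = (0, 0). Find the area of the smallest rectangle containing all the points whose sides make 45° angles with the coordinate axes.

In coordinates u = x + y, v = x − y the rectangle is axis-aligned; the map (x,y)→(u,v) scales areas by 2.
u-values: 9, -20, -19, -5, 0; range = 9 − (-20) = 29.
v-values: -7, 0, -1, -5, 0; range = 0 − (-7) = 7.
Area = (29 × 7) / 2 = 101.5.

101.5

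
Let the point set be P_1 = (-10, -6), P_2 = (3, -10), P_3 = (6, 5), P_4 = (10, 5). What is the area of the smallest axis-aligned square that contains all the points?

The bounding box has width 20 and height 15.
An axis-aligned square enclosing the set must have side ≥ max(width, height).
So the minimum side is max(20, 15) = 20.
Area = 20² = 400.

400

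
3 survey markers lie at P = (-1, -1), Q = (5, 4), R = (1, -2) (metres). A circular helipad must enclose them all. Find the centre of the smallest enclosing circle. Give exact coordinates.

Side lengths²: PQ² = 61, PR² = 5, QR² = 52.
Since PQ² = 61 ≥ 52 + 5 = 57, the angle opposite PQ is not acute, so the smallest enclosing circle has PQ as diameter.
Centre = midpoint of PQ = (2, 1.5), r² = 61/4 = 15.25.
Centre = (2, 1.5).

(2, 1.5)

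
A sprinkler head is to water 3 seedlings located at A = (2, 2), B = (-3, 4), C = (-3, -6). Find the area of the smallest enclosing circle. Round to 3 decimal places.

81.085

Side lengths²: AB² = 29, AC² = 89, BC² = 100.
Since BC² = 100 < 89 + 29 = 118, the triangle is acute, so the smallest enclosing circle is the circumcircle.
Circumcentre = (-2.1, -1), r² = 25.81.
Area = π·r² = π·25.81 ≈ 81.085.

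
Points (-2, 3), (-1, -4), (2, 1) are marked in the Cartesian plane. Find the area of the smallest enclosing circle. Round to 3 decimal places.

39.502

Call the three points A, B, C in the order given.
Side lengths²: AB² = 50, AC² = 20, BC² = 34.
Since AB² = 50 < 34 + 20 = 54, the triangle is acute, so the smallest enclosing circle is the circumcircle.
Circumcentre = (-16/13, -6/13), r² = 2125/169.
Area = π·r² = π·2125/169 ≈ 39.502.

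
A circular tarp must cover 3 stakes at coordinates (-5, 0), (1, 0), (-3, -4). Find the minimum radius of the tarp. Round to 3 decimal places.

3.162

Call the three points A, B, C in the order given.
Side lengths²: AB² = 36, AC² = 20, BC² = 32.
Since AB² = 36 < 32 + 20 = 52, the triangle is acute, so the smallest enclosing circle is the circumcircle.
Circumcentre = (-2, -1), r² = 10.
r = √10 ≈ 3.162.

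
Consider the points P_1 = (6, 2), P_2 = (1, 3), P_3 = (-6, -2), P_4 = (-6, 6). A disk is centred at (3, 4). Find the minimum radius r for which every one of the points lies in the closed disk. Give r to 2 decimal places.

10.82

The required radius is the distance from (3, 4) to the farthest point.
Squared distances: 13, 5, 117, 85.
Maximum is 117, attained at P_3.
r = √117 ≈ 10.82.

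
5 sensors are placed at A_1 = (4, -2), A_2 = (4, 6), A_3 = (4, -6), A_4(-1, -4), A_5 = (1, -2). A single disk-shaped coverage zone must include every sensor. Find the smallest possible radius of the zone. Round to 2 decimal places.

6.02

The minimum enclosing circle is determined by three boundary points: A_2, A_3, A_4.
Their circumcentre is (3.5, 0) with r² = 36.25.
The farthest remaining point A_5 is at distance² 10.25 ≤ 36.25.
r = √(36.25) ≈ 6.02.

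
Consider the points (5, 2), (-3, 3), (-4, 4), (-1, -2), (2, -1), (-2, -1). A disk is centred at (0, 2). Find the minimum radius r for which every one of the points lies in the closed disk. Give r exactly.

The required radius is the distance from (0, 2) to the farthest point.
Squared distances: 25, 10, 20, 17, 13, 13.
Maximum is 25, attained at (5, 2).
r = √25 = 5.

5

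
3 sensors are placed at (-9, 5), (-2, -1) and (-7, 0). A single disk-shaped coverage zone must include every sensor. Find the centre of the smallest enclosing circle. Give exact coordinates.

(-5.5, 2)

Call the three points A, B, C in the order given.
Side lengths²: AB² = 85, AC² = 29, BC² = 26.
Since AB² = 85 ≥ 29 + 26 = 55, the angle opposite AB is not acute, so the smallest enclosing circle has AB as diameter.
Centre = midpoint of AB = (-5.5, 2), r² = 85/4 = 21.25.
Centre = (-5.5, 2).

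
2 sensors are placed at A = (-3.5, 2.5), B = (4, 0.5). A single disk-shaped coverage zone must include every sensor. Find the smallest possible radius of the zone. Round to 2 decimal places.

3.88

The smallest circle enclosing two points has them as diameter endpoints.
Centre = midpoint = (0.25, 1.5); r² = |AB|²/4 = 60.25/4 = 15.0625.
r = √(15.0625) ≈ 3.88.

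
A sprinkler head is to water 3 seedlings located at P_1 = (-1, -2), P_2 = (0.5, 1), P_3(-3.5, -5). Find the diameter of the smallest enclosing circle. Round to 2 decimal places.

7.21

Side lengths²: P_1P_2² = 11.25, P_1P_3² = 15.25, P_2P_3² = 52.
Since P_2P_3² = 52 ≥ 15.25 + 11.25 = 26.5, the angle opposite P_2P_3 is not acute, so the smallest enclosing circle has P_2P_3 as diameter.
Centre = midpoint of P_2P_3 = (-1.5, -2), r² = 52/4 = 13.
Diameter = 2r = 2√13 ≈ 7.21.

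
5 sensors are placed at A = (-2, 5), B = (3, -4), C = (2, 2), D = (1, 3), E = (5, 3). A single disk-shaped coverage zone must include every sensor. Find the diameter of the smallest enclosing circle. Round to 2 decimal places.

By Welzl's lemma the MEC is supported by two points (diametrically opposite) or three points (on a circumcircle).
The farthest pair is A–B with squared distance 106. The circle on this segment as diameter has centre (0.5, 0.5) and r² = 106/4 = 26.5.
Check C: distance² to centre = 4.5 ≤ 26.5, so it lies inside.
All remaining points lie in this disk, and no smaller disk contains both endpoints, so this is the minimum enclosing circle.
Diameter = 2r = 2√(26.5) ≈ 10.30.

10.30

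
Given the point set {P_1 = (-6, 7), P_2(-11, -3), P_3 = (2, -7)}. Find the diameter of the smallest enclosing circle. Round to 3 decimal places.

Side lengths²: P_1P_2² = 125, P_1P_3² = 260, P_2P_3² = 185.
Since P_1P_3² = 260 < 185 + 125 = 310, the triangle is acute, so the smallest enclosing circle is the circumcircle.
Circumcentre = (-19/6, -2/3), r² = 2405/36.
Diameter = 2r = 2√(2405/36) ≈ 16.347.

16.347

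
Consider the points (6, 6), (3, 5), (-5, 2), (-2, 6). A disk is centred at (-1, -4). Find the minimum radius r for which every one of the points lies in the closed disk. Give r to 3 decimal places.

12.207

The required radius is the distance from (-1, -4) to the farthest point.
Squared distances: 149, 97, 52, 101.
Maximum is 149, attained at (6, 6).
r = √149 ≈ 12.207.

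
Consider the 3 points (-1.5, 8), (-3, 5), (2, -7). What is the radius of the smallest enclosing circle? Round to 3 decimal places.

7.701

Call the three points A, B, C in the order given.
Side lengths²: AB² = 11.25, AC² = 237.25, BC² = 169.
Since AC² = 237.25 ≥ 169 + 11.25 = 180.25, the angle opposite AC is not acute, so the smallest enclosing circle has AC as diameter.
Centre = midpoint of AC = (0.25, 0.5), r² = 237.25/4 = 59.3125.
r = √(59.3125) ≈ 7.701.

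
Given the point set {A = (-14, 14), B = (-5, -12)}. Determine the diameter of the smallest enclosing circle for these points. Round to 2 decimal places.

The smallest circle enclosing two points has them as diameter endpoints.
Centre = midpoint = (-9.5, 1); r² = |AB|²/4 = 757/4 = 189.25.
Diameter = 2r = 2√(189.25) ≈ 27.51.

27.51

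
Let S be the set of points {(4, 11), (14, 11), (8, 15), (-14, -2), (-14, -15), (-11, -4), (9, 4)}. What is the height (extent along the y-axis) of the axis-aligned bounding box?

30

max y = 15, min y = -15, so height = 30.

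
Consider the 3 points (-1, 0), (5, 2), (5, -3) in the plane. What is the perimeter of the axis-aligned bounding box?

22

Width = max x − min x = 5 − (-1) = 6.
Height = max y − min y = 2 − (-3) = 5.
Perimeter = 2(6 + 5) = 22.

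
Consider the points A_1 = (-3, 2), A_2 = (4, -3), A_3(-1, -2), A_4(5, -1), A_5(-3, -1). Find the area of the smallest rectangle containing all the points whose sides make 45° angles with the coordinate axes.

48

In coordinates u = x + y, v = x − y the rectangle is axis-aligned; the map (x,y)→(u,v) scales areas by 2.
u-values: -1, 1, -3, 4, -4; range = 4 − (-4) = 8.
v-values: -5, 7, 1, 6, -2; range = 7 − (-5) = 12.
Area = (8 × 12) / 2 = 48.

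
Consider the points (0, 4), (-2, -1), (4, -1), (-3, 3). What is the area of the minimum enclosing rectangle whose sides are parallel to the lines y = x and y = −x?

In coordinates u = x + y, v = x − y the rectangle is axis-aligned; the map (x,y)→(u,v) scales areas by 2.
u-values: 4, -3, 3, 0; range = 4 − (-3) = 7.
v-values: -4, -1, 5, -6; range = 5 − (-6) = 11.
Area = (7 × 11) / 2 = 38.5.

38.5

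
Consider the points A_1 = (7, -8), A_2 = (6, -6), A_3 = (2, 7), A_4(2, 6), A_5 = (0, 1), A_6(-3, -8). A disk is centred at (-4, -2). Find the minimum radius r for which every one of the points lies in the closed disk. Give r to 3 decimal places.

12.530

The required radius is the distance from (-4, -2) to the farthest point.
Squared distances: 157, 116, 117, 100, 25, 37.
Maximum is 157, attained at A_1.
r = √157 ≈ 12.530.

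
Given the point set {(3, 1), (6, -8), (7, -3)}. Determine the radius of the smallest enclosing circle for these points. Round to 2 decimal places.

4.74

Call the three points A, B, C in the order given.
Side lengths²: AB² = 90, AC² = 32, BC² = 26.
Since AB² = 90 ≥ 32 + 26 = 58, the angle opposite AB is not acute, so the smallest enclosing circle has AB as diameter.
Centre = midpoint of AB = (4.5, -3.5), r² = 90/4 = 22.5.
r = √(22.5) ≈ 4.74.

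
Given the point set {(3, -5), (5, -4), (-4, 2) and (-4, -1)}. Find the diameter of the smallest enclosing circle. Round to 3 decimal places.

10.817

The farthest pair is (5, -4)–(-4, 2) with squared distance 117. The circle on this segment as diameter has centre (0.5, -1) and r² = 117/4 = 29.25.
Check (3, -5): distance² to centre = 22.25 ≤ 29.25, so it lies inside.
All remaining points lie in this disk, and no smaller disk contains both endpoints, so this is the minimum enclosing circle.
Diameter = 2r = 2√(29.25) ≈ 10.817.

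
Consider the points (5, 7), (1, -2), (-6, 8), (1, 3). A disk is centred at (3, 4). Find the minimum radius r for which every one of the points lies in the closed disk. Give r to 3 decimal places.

The required radius is the distance from (3, 4) to the farthest point.
Squared distances: 13, 40, 97, 5.
Maximum is 97, attained at (-6, 8).
r = √97 ≈ 9.849.

9.849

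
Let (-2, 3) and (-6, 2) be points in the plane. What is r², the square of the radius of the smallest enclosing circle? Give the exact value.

The smallest circle enclosing two points has them as diameter endpoints.
Centre = midpoint = (-4, 2.5); r² = |(-2, 3)−(-6, 2)|²/4 = 17/4 = 4.25.

4.25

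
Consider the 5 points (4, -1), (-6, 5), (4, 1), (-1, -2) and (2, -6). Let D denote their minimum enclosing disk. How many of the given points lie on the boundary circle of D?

A smallest enclosing disk is always determined by at most three of the input points on its boundary.
The farthest pair is (-6, 5)–(2, -6) with squared distance 185. The circle on this segment as diameter has centre (-2, -0.5) and r² = 185/4 = 46.25.
Check (4, -1): distance² to centre = 36.25 ≤ 46.25, so it lies inside.
All remaining points lie in this disk, and no smaller disk contains both endpoints, so this is the minimum enclosing circle.
The points at distance exactly r from the centre are (-6, 5), (2, -6) — 2 points.

2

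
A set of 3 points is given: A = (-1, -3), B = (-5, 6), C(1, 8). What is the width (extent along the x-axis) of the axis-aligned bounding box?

6

max x = 1, min x = -5, so width = 6.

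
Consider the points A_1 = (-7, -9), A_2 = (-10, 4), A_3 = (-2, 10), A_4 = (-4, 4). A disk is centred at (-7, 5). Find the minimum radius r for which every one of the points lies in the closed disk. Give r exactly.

The required radius is the distance from (-7, 5) to the farthest point.
Squared distances: 196, 10, 50, 10.
Maximum is 196, attained at A_1.
r = √196 = 14.

14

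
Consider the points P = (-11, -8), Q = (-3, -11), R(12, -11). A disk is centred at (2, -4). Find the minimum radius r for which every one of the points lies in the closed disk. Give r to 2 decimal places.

13.60

The required radius is the distance from (2, -4) to the farthest point.
Squared distances: 185, 74, 149.
Maximum is 185, attained at P.
r = √185 ≈ 13.60.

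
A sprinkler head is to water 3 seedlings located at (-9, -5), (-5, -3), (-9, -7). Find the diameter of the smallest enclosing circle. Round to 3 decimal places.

5.657

Call the three points A, B, C in the order given.
Side lengths²: AB² = 20, AC² = 4, BC² = 32.
Since BC² = 32 ≥ 20 + 4 = 24, the angle opposite BC is not acute, so the smallest enclosing circle has BC as diameter.
Centre = midpoint of BC = (-7, -5), r² = 32/4 = 8.
Diameter = 2r = 2√8 ≈ 5.657.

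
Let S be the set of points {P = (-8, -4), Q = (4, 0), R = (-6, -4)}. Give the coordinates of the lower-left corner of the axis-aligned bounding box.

(-8, -4)

x-range [-8, 4], y-range [-4, 0].
The lower-left corner is (-8, -4).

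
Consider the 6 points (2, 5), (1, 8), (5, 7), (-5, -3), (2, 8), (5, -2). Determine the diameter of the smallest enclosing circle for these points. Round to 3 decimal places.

By Welzl's lemma the MEC is supported by two points (diametrically opposite) or three points (on a circumcircle).
The farthest pair is (5, 7)–(-5, -3) with squared distance 200. The circle on this segment as diameter has centre (0, 2) and r² = 200/4 = 50.
Check (2, 5): distance² to centre = 13 ≤ 50, so it lies inside.
All remaining points lie in this disk, and no smaller disk contains both endpoints, so this is the minimum enclosing circle.
Diameter = 2r = 2√50 ≈ 14.142.

14.142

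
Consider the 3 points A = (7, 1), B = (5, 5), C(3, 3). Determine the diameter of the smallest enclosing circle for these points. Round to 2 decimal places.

Side lengths²: AB² = 20, AC² = 20, BC² = 8.
Since AC² = 20 < 20 + 8 = 28, the triangle is acute, so the smallest enclosing circle is the circumcircle.
Circumcentre = (16/3, 8/3), r² = 50/9.
Diameter = 2r = 2√(50/9) ≈ 4.71.

4.71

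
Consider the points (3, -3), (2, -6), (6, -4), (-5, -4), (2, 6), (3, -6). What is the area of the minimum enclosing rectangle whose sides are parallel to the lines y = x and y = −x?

In coordinates u = x + y, v = x − y the rectangle is axis-aligned; the map (x,y)→(u,v) scales areas by 2.
u-values: 0, -4, 2, -9, 8, -3; range = 8 − (-9) = 17.
v-values: 6, 8, 10, -1, -4, 9; range = 10 − (-4) = 14.
Area = (17 × 14) / 2 = 119.

119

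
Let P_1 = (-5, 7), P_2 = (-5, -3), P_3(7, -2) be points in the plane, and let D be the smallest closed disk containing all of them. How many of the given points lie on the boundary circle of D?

Side lengths²: P_1P_2² = 100, P_1P_3² = 225, P_2P_3² = 145.
Since P_1P_3² = 225 < 145 + 100 = 245, the triangle is acute, so the smallest enclosing circle is the circumcircle.
Circumcentre = (0.625, 2), r² = 56.640625.
The points at distance exactly r from the centre are P_1, P_2, P_3 — 3 points.

3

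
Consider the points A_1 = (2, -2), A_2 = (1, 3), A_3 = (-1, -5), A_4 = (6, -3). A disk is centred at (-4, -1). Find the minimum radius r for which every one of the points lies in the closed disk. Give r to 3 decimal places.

The required radius is the distance from (-4, -1) to the farthest point.
Squared distances: 37, 41, 25, 104.
Maximum is 104, attained at A_4.
r = √104 ≈ 10.198.

10.198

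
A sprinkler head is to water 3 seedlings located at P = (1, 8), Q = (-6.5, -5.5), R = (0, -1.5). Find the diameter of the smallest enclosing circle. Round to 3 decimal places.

Side lengths²: PQ² = 238.5, PR² = 91.25, QR² = 58.25.
Since PQ² = 238.5 ≥ 91.25 + 58.25 = 149.5, the angle opposite PQ is not acute, so the smallest enclosing circle has PQ as diameter.
Centre = midpoint of PQ = (-2.75, 1.25), r² = 238.5/4 = 59.625.
Diameter = 2r = 2√(59.625) ≈ 15.443.

15.443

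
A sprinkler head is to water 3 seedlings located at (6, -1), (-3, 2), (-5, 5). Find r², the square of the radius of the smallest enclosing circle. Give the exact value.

Call the three points A, B, C in the order given.
Side lengths²: AB² = 90, AC² = 157, BC² = 13.
Since AC² = 157 ≥ 90 + 13 = 103, the angle opposite AC is not acute, so the smallest enclosing circle has AC as diameter.
Centre = midpoint of AC = (0.5, 2), r² = 157/4 = 39.25.

39.25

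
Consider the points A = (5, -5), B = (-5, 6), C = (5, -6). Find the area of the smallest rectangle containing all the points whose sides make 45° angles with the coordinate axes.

In coordinates u = x + y, v = x − y the rectangle is axis-aligned; the map (x,y)→(u,v) scales areas by 2.
u-values: 0, 1, -1; range = 1 − (-1) = 2.
v-values: 10, -11, 11; range = 11 − (-11) = 22.
Area = (2 × 22) / 2 = 22.

22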